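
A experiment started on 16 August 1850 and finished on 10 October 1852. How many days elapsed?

786

August 1850: 31 − 16 = 15 days remain.
Then 25 full months totalling 761 days.
October 1–10, 1852: 10 days.
Total: 15 + 761 + 10 = 786 days.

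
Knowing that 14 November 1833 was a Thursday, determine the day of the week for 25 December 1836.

November 14, 1833 → November 14, 1834: 365 days.
November 14, 1834 → November 14, 1835: 365 days.
November 14, 1835 → November 14, 1836: 366 days (1836 is a leap year).
November 1836: 30 − 14 = 16 days remain.
December 1–25, 1836: 25 days.
Residual: 41 days.
Total: 1137 days.
1137 mod 7 = 3, so 3 days after Thursday is Sunday.

Sunday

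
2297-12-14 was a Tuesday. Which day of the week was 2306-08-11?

Saturday

Day-of-year of December 14, 2297: 348.
Day-of-year of August 11, 2306: 223.
2297 has 365 days, so 365 − 348 = 17 days remain in 2297.
Full years 2298–2305: 7 common + 1 leap = 7×365 + 1×366 = 2921 days.
Total: 17 + 2921 + 223 = 3161 days.
3161 mod 7 = 4, so 4 days after Tuesday is Saturday.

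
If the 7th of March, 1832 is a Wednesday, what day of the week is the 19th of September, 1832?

March 1832: 31 − 7 = 24 days remain.
Then April (30), May (31), June (30), July (31), August (31): 30 + 31 + 30 + 31 + 31 = 153 days.
September 1–19, 1832: 19 days.
Total: 24 + 153 + 19 = 196 days.
196 is a multiple of 7, so the 19th of September, 1832 falls on the same weekday: Wednesday.

Wednesday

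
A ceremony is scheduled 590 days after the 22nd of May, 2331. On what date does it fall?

the 1st of January, 2333

Count 590 days after May 22, 2331:
Day-of-year of May 22, 2331: 142.
Day-of-year of January 1, 2333: 1.
2331 has 365 days, so 365 − 142 = 223 days remain in 2331.
Full years: 2332: 366. Sum = 366.
Total: 223 + 366 + 1 = 590 days.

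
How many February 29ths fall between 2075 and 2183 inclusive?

26

Years divisible by 4: 2076, 2080, …, 2180 — 27 in all.
Of these, 2100 is divisible by 100 but not 400, so not leap.
Leap years: 27 − 1 = 26.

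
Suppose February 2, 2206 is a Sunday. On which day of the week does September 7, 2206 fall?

February 2206: 28 − 2 = 26 days remain (2206 is not a leap year, so February has 28 days).
Then March (31), April (30), May (31), June (30), July (31), August (31): 31 + 30 + 31 + 30 + 31 + 31 = 184 days.
September 1–7, 2206: 7 days.
Total: 26 + 184 + 7 = 217 days.
217 is a multiple of 7, so September 7, 2206 falls on the same weekday: Sunday.

Sunday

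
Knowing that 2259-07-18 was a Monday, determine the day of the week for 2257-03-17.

Tuesday

Count forward from the earlier date (March 17, 2257) to the later (July 18, 2259):
March 17, 2257 → March 17, 2258: 365 days.
March 17, 2258 → March 17, 2259: 365 days.
March 2259: 31 − 17 = 14 days remain.
Then April (30), May (31), June (30): 30 + 31 + 30 = 91 days.
July 1–18, 2259: 18 days.
Residual: 123 days.
Total: 853 days.
853 mod 7 = 6, so 6 days before Monday is Tuesday.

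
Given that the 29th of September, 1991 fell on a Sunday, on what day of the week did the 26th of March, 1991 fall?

Tuesday

Count forward from the earlier date (March 26, 1991) to the later (September 29, 1991):
March 1991: 31 − 26 = 5 days remain.
Then April (30), May (31), June (30), July (31), August (31): 30 + 31 + 30 + 31 + 31 = 153 days.
September 1–29, 1991: 29 days.
Total: 5 + 153 + 29 = 187 days.
187 mod 7 = 5, so 5 days before Sunday is Tuesday.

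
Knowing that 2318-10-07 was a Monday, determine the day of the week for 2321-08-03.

October 7, 2318 → October 7, 2319: 365 days.
October 7, 2319 → October 7, 2320: 366 days (2320 is a leap year).
October 2320: 31 − 7 = 24 days remain.
Then 9 full months totalling 273 days.
August 1–3, 2321: 3 days.
Residual: 300 days.
Total: 1031 days.
1031 mod 7 = 2, so 2 days after Monday is Wednesday.

Wednesday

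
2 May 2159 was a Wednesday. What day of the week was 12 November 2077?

Count forward from the earlier date (November 12, 2077) to the later (May 2, 2159):
Day-of-year of November 12, 2077: 316.
Day-of-year of May 2, 2159: 122.
2077 has 365 days, so 365 − 316 = 49 days remain in 2077.
Full years 2078–2158: 62 common + 19 leap = 62×365 + 19×366 = 29584 days.
Total: 49 + 29584 + 122 = 29755 days.
29755 mod 7 = 5, so 5 days before Wednesday is Friday.

Friday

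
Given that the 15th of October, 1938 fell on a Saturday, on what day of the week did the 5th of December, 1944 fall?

October 15, 1938 → October 15, 1939: 365 days.
October 15, 1939 → October 15, 1940: 366 days (1940 is a leap year).
October 15, 1940 → October 15, 1941: 365 days.
October 15, 1941 → October 15, 1942: 365 days.
October 15, 1942 → October 15, 1943: 365 days.
October 15, 1943 → October 15, 1944: 366 days (1944 is a leap year).
October 1944: 31 − 15 = 16 days remain.
Then November (30): 30 days.
December 1–5, 1944: 5 days.
Residual: 51 days.
Total: 2243 days.
2243 mod 7 = 3, so 3 days after Saturday is Tuesday.

Tuesday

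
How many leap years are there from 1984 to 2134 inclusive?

37

Years divisible by 4: 1984, 1988, …, 2132 — 38 in all.
Of these, 2100 is divisible by 100 but not 400, so not leap.
2000 is divisible by 400, so still leap.
Leap years: 38 − 1 = 37.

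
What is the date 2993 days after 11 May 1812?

21 July 1820

Count 2993 days after May 11, 1812:
Day-of-year of May 11, 1812: 132.
Day-of-year of July 21, 1820: 203.
1812 has 366 days, so 366 − 132 = 234 days remain in 1812.
Full years 1813–1819: 6 common + 1 leap = 6×365 + 1×366 = 2556 days.
Total: 234 + 2556 + 203 = 2993 days.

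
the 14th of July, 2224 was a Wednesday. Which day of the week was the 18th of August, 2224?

Wednesday

July 2224: 31 − 14 = 17 days remain.
August 1–18, 2224: 18 days.
Total: 17 + 18 = 35 days.
35 is a multiple of 7, so the 18th of August, 2224 falls on the same weekday: Wednesday.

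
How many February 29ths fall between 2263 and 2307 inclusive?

Years divisible by 4 in [2263, 2307]: 2264, 2268, 2272, 2276, 2280, 2284, 2288, 2292, 2296, 2300, 2304.
Of these, 2300 is divisible by 100 but not 400, so not leap.
Leap years: 11 − 1 = 10.

10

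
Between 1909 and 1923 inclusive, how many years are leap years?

Years divisible by 4 in [1909, 1923]: 1912, 1916, 1920.
No century exceptions apply. Count: 3.

3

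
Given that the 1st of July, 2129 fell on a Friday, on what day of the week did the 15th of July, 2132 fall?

Tuesday

July 1, 2129 → July 1, 2130: 365 days.
July 1, 2130 → July 1, 2131: 365 days.
July 1, 2131 → July 1, 2132: 366 days (2132 is a leap year).
Within July 2132: 15 − 1 = 14 days.
Total: 1110 days.
1110 mod 7 = 4, so 4 days after Friday is Tuesday.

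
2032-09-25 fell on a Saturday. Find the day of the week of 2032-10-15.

September 2032: 30 − 25 = 5 days remain.
October 1–15, 2032: 15 days.
Total: 5 + 15 = 20 days.
20 mod 7 = 6, so 6 days after Saturday is Friday.

Friday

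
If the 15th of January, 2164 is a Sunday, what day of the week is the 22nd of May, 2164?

January 2164: 31 − 15 = 16 days remain.
Then February 2164 (29), March (31), April (30): 29 + 31 + 30 = 90 days.
May 1–22, 2164: 22 days.
Total: 16 + 90 + 22 = 128 days.
128 mod 7 = 2, so 2 days after Sunday is Tuesday.

Tuesday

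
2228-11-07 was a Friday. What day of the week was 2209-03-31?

Friday

Count forward from the earlier date (March 31, 2209) to the later (November 7, 2228):
Day-of-year of March 31, 2209: 90.
Day-of-year of November 7, 2228: 312.
2209 has 365 days, so 365 − 90 = 275 days remain in 2209.
Full years 2210–2227: 14 common + 4 leap = 14×365 + 4×366 = 6574 days.
Total: 275 + 6574 + 312 = 7161 days.
7161 is a multiple of 7, so 2209-03-31 falls on the same weekday: Friday.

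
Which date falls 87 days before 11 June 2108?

16 March 2108

Count 87 days before June 11, 2108:
March 2108: 31 − 16 = 15 days remain.
Then April (30), May (31): 30 + 31 = 61 days.
June 1–11, 2108: 11 days.
Total: 15 + 61 + 11 = 87 days.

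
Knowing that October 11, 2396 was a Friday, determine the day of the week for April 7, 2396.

Count forward from the earlier date (April 7, 2396) to the later (October 11, 2396):
April 2396: 30 − 7 = 23 days remain.
Then May (31), June (30), July (31), August (31), September (30): 31 + 30 + 31 + 31 + 30 = 153 days.
October 1–11, 2396: 11 days.
Total: 23 + 153 + 11 = 187 days.
187 mod 7 = 5, so 5 days before Friday is Sunday.

Sunday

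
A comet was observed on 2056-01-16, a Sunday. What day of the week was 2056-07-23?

January 2056: 31 − 16 = 15 days remain.
Then February 2056 (29), March (31), April (30), May (31), June (30): 29 + 31 + 30 + 31 + 30 = 151 days.
July 1–23, 2056: 23 days.
Total: 15 + 151 + 23 = 189 days.
189 is a multiple of 7, so 2056-07-23 falls on the same weekday: Sunday.

Sunday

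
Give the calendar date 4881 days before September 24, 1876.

May 15, 1863

Count 4881 days before September 24, 1876:
From May 15, 1863 to May 15, 1876: 13 years, of which 4 contain a Feb 29 — 9×365 + 4×366 = 4749 days.
May 1876: 31 − 15 = 16 days remain.
Then June (30), July (31), August (31): 30 + 31 + 31 = 92 days.
September 1–24, 1876: 24 days.
Residual: 132 days.
Total: 4881 days.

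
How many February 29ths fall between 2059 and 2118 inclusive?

Years divisible by 4: 2060, 2064, …, 2116 — 15 in all.
Of these, 2100 is divisible by 100 but not 400, so not leap.
Leap years: 15 − 1 = 14.

14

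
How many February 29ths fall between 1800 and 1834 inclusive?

8

Years divisible by 4 in [1800, 1834]: 1800, 1804, 1808, 1812, 1816, 1820, 1824, 1828, 1832.
Of these, 1800 is divisible by 100 but not 400, so not leap.
Leap years: 9 − 1 = 8.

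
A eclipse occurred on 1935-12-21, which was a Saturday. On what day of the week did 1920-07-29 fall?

Thursday

Count forward from the earlier date (July 29, 1920) to the later (December 21, 1935):
Day-of-year of July 29, 1920: 211.
Day-of-year of December 21, 1935: 355.
1920 has 366 days, so 366 − 211 = 155 days remain in 1920.
Full years 1921–1934: 11 common + 3 leap = 11×365 + 3×366 = 5113 days.
Total: 155 + 5113 + 355 = 5623 days.
5623 mod 7 = 2, so 2 days before Saturday is Thursday.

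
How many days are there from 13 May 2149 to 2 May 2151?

May 2149: 31 − 13 = 18 days remain.
Then 23 full months totalling 699 days.
May 1–2, 2151: 2 days.
Total: 18 + 699 + 2 = 719 days.

719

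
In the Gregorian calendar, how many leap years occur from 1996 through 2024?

Years divisible by 4 in [1996, 2024]: 1996, 2000, 2004, 2008, 2012, 2016, 2020, 2024.
2000 is divisible by 400, so still leap.
No century exceptions apply. Count: 8.

8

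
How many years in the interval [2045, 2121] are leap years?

Years divisible by 4: 2048, 2052, …, 2120 — 19 in all.
Of these, 2100 is divisible by 100 but not 400, so not leap.
Leap years: 19 − 1 = 18.

18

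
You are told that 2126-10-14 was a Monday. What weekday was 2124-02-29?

Tuesday

Count forward from the earlier date (February 29, 2124) to the later (October 14, 2126):
Day-of-year of February 29, 2124: 60.
Day-of-year of October 14, 2126: 287.
2124 has 366 days, so 366 − 60 = 306 days remain in 2124.
Full years: 2125: 365. Sum = 365.
Total: 306 + 365 + 287 = 958 days.
958 mod 7 = 6, so 6 days before Monday is Tuesday.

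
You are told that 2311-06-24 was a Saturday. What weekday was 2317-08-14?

June 24, 2311 → June 24, 2312: 366 days (2312 is a leap year).
June 24, 2312 → June 24, 2313: 365 days.
June 24, 2313 → June 24, 2314: 365 days.
June 24, 2314 → June 24, 2315: 365 days.
June 24, 2315 → June 24, 2316: 366 days (2316 is a leap year).
June 24, 2316 → June 24, 2317: 365 days.
June 2317: 30 − 24 = 6 days remain.
Then July (31): 31 days.
August 1–14, 2317: 14 days.
Residual: 51 days.
Total: 2243 days.
2243 mod 7 = 3, so 3 days after Saturday is Tuesday.

Tuesday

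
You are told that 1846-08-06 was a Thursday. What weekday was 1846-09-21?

August 1846: 31 − 6 = 25 days remain.
September 1–21, 1846: 21 days.
Total: 25 + 21 = 46 days.
46 mod 7 = 4, so 4 days after Thursday is Monday.

Monday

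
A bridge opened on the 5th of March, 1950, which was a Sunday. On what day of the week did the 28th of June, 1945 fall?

Thursday

Count forward from the earlier date (June 28, 1945) to the later (March 5, 1950):
Day-of-year of June 28, 1945: 179.
Day-of-year of March 5, 1950: 64.
1945 has 365 days, so 365 − 179 = 186 days remain in 1945.
Full years: 1946: 365; 1947: 365; 1948: 366; 1949: 365. Sum = 1461.
Total: 186 + 1461 + 64 = 1711 days.
1711 mod 7 = 3, so 3 days before Sunday is Thursday.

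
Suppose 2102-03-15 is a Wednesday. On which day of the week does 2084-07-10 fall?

Monday

Count forward from the earlier date (July 10, 2084) to the later (March 15, 2102):
Day-of-year of July 10, 2084: 192.
Day-of-year of March 15, 2102: 74.
2084 has 366 days, so 366 − 192 = 174 days remain in 2084.
Full years 2085–2101: 14 common + 3 leap = 14×365 + 3×366 = 6208 days.
Total: 174 + 6208 + 74 = 6456 days.
6456 mod 7 = 2, so 2 days before Wednesday is Monday.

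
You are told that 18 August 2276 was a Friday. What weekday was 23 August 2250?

Count forward from the earlier date (August 23, 2250) to the later (August 18, 2276):
From August 23, 2250 to August 23, 2275: 25 years, of which 6 contain a Feb 29 — 19×365 + 6×366 = 9131 days.
August 2275: 31 − 23 = 8 days remain.
Then 11 full months totalling 335 days.
August 1–18, 2276: 18 days.
Residual: 361 days.
Total: 9492 days.
9492 is a multiple of 7, so 23 August 2250 falls on the same weekday: Friday.

Friday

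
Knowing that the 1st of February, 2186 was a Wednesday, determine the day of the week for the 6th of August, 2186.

Sunday

February 2186: 28 − 1 = 27 days remain (2186 is not a leap year, so February has 28 days).
Then March (31), April (30), May (31), June (30), July (31): 31 + 30 + 31 + 30 + 31 = 153 days.
August 1–6, 2186: 6 days.
Total: 27 + 153 + 6 = 186 days.
186 mod 7 = 4, so 4 days after Wednesday is Sunday.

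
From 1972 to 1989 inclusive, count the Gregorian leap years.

5

Years divisible by 4 in [1972, 1989]: 1972, 1976, 1980, 1984, 1988.
No century exceptions apply. Count: 5.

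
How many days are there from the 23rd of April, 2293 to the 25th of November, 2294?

581

April 23, 2293 → April 23, 2294: 365 days.
April 2294: 30 − 23 = 7 days remain.
Then May (31), June (30), July (31), August (31), September (30), October (31): 31 + 30 + 31 + 31 + 30 + 31 = 184 days.
November 1–25, 2294: 25 days.
Residual: 216 days.
Total: 581 days.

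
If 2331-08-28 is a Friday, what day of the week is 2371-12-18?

Day-of-year of August 28, 2331: 240.
Day-of-year of December 18, 2371: 352.
2331 has 365 days, so 365 − 240 = 125 days remain in 2331.
Full years 2332–2370: 29 common + 10 leap = 29×365 + 10×366 = 14245 days.
Total: 125 + 14245 + 352 = 14722 days.
14722 mod 7 = 1, so 1 day after Friday is Saturday.

Saturday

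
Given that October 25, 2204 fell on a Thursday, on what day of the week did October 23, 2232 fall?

Tuesday

From October 25, 2204 to October 25, 2231: 27 years, of which 6 contain a Feb 29 — 21×365 + 6×366 = 9861 days.
October 2231: 31 − 25 = 6 days remain.
Then 11 full months totalling 335 days.
October 1–23, 2232: 23 days.
Residual: 364 days.
Total: 10225 days.
10225 mod 7 = 5, so 5 days after Thursday is Tuesday.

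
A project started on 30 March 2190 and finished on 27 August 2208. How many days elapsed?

Day-of-year of March 30, 2190: 89.
Day-of-year of August 27, 2208: 240.
2190 has 365 days, so 365 − 89 = 276 days remain in 2190.
Full years 2191–2207: 14 common + 3 leap = 14×365 + 3×366 = 6208 days.
Total: 276 + 6208 + 240 = 6724 days.

6724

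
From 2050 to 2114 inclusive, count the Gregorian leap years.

15

Years divisible by 4: 2052, 2056, …, 2112 — 16 in all.
Of these, 2100 is divisible by 100 but not 400, so not leap.
Leap years: 16 − 1 = 15.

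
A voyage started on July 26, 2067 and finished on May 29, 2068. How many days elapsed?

308

Day-of-year of July 26, 2067: 207.
Day-of-year of May 29, 2068: 150.
2067 has 365 days, so 365 − 207 = 158 days remain in 2067.
Total: 158 + 150 = 308 days.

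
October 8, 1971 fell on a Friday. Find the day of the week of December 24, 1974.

Day-of-year of October 8, 1971: 281.
Day-of-year of December 24, 1974: 358.
1971 has 365 days, so 365 − 281 = 84 days remain in 1971.
Full years: 1972: 366; 1973: 365. Sum = 731.
Total: 84 + 731 + 358 = 1173 days.
1173 mod 7 = 4, so 4 days after Friday is Tuesday.

Tuesday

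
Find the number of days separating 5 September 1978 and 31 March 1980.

September 5, 1978 → September 5, 1979: 365 days.
September 1979: 30 − 5 = 25 days remain.
Then October (31), November (30), December (31), January (31), February 1980 (29): 31 + 30 + 31 + 31 + 29 = 152 days.
March 1–31, 1980: 31 days.
Residual: 208 days.
Total: 573 days.

573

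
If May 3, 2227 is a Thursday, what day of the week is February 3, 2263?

Tuesday

From May 3, 2227 to May 3, 2262: 35 years, of which 9 contain a Feb 29 — 26×365 + 9×366 = 12784 days.
May 2262: 31 − 3 = 28 days remain.
Then June (30), July (31), August (31), September (30), October (31), November (30), December (31), January (31): 30 + 31 + 31 + 30 + 31 + 30 + 31 + 31 = 245 days.
February 1–3, 2263: 3 days (2263 is not a leap year).
Residual: 276 days.
Total: 13060 days.
13060 mod 7 = 5, so 5 days after Thursday is Tuesday.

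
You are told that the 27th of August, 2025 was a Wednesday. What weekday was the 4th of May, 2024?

Count forward from the earlier date (May 4, 2024) to the later (August 27, 2025):
Day-of-year of May 4, 2024: 125.
Day-of-year of August 27, 2025: 239.
2024 has 366 days, so 366 − 125 = 241 days remain in 2024.
Total: 241 + 239 = 480 days.
480 mod 7 = 4, so 4 days before Wednesday is Saturday.

Saturday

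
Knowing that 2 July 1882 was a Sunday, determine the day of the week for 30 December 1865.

Count forward from the earlier date (December 30, 1865) to the later (July 2, 1882):
Day-of-year of December 30, 1865: 364.
Day-of-year of July 2, 1882: 183.
1865 has 365 days, so 365 − 364 = 1 days remain in 1865.
Full years 1866–1881: 12 common + 4 leap = 12×365 + 4×366 = 5844 days.
Total: 1 + 5844 + 183 = 6028 days.
6028 mod 7 = 1, so 1 day before Sunday is Saturday.

Saturday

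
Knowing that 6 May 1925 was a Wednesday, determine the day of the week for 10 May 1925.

Sunday

Within May 1925: 10 − 6 = 4 days.
4 mod 7 = 4, so 4 days after Wednesday is Sunday.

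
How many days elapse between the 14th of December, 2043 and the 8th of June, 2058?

5290

From December 14, 2043 to December 14, 2057: 14 years, of which 4 contain a Feb 29 — 10×365 + 4×366 = 5114 days.
December 2057: 31 − 14 = 17 days remain.
Then January (31), February 2058 (28), March (31), April (30), May (31): 31 + 28 + 31 + 30 + 31 = 151 days.
June 1–8, 2058: 8 days.
Residual: 176 days.
Total: 5290 days.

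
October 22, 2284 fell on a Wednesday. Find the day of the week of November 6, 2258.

Count forward from the earlier date (November 6, 2258) to the later (October 22, 2284):
From November 6, 2258 to November 6, 2283: 25 years, of which 6 contain a Feb 29 — 19×365 + 6×366 = 9131 days.
November 2283: 30 − 6 = 24 days remain.
Then 10 full months totalling 305 days.
October 1–22, 2284: 22 days.
Residual: 351 days.
Total: 9482 days.
9482 mod 7 = 4, so 4 days before Wednesday is Saturday.

Saturday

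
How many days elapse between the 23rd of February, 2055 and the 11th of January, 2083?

Day-of-year of February 23, 2055: 54.
Day-of-year of January 11, 2083: 11.
2055 has 365 days, so 365 − 54 = 311 days remain in 2055.
Full years 2056–2082: 20 common + 7 leap = 20×365 + 7×366 = 9862 days.
Total: 311 + 9862 + 11 = 10184 days.

10184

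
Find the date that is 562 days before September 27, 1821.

March 14, 1820

Count 562 days before September 27, 1821:
March 14, 1820 → March 14, 1821: 365 days.
March 1821: 31 − 14 = 17 days remain.
Then April (30), May (31), June (30), July (31), August (31): 30 + 31 + 30 + 31 + 31 = 153 days.
September 1–27, 1821: 27 days.
Residual: 197 days.
Total: 562 days.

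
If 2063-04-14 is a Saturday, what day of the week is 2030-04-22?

Monday

Count forward from the earlier date (April 22, 2030) to the later (April 14, 2063):
Day-of-year of April 22, 2030: 112.
Day-of-year of April 14, 2063: 104.
2030 has 365 days, so 365 − 112 = 253 days remain in 2030.
Full years 2031–2062: 24 common + 8 leap = 24×365 + 8×366 = 11688 days.
Total: 253 + 11688 + 104 = 12045 days.
12045 mod 7 = 5, so 5 days before Saturday is Monday.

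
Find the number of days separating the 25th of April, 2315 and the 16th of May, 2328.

4770

From April 25, 2315 to April 25, 2328: 13 years, of which 4 contain a Feb 29 — 9×365 + 4×366 = 4749 days.
April 2328: 30 − 25 = 5 days remain.
May 1–16, 2328: 16 days.
Residual: 21 days.
Total: 4770 days.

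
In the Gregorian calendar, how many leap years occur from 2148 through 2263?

Years divisible by 4: 2148, 2152, …, 2260 — 29 in all.
Of these, 2200 is divisible by 100 but not 400, so not leap.
Leap years: 29 − 1 = 28.

28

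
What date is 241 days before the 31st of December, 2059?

the 4th of May, 2059

Count 241 days before December 31, 2059:
May 2059: 31 − 4 = 27 days remain.
Then June (30), July (31), August (31), September (30), October (31), November (30): 30 + 31 + 31 + 30 + 31 + 30 = 183 days.
December 1–31, 2059: 31 days.
Total: 27 + 183 + 31 = 241 days.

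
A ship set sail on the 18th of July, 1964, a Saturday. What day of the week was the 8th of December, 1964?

July 1964: 31 − 18 = 13 days remain.
Then August (31), September (30), October (31), November (30): 31 + 30 + 31 + 30 = 122 days.
December 1–8, 1964: 8 days.
Total: 13 + 122 + 8 = 143 days.
143 mod 7 = 3, so 3 days after Saturday is Tuesday.

Tuesday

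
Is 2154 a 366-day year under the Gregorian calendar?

2154 is not a leap year.

No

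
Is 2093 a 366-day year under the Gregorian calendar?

2093 is not a leap year.

No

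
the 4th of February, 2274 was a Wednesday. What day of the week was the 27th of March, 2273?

Thursday

Count forward from the earlier date (March 27, 2273) to the later (February 4, 2274):
Day-of-year of March 27, 2273: 86.
Day-of-year of February 4, 2274: 35.
2273 has 365 days, so 365 − 86 = 279 days remain in 2273.
Total: 279 + 35 = 314 days.
314 mod 7 = 6, so 6 days before Wednesday is Thursday.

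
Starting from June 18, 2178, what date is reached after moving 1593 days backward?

February 6, 2174

Count 1593 days before June 18, 2178:
Day-of-year of February 6, 2174: 37.
Day-of-year of June 18, 2178: 169.
2174 has 365 days, so 365 − 37 = 328 days remain in 2174.
Full years: 2175: 365; 2176: 366; 2177: 365. Sum = 1096.
Total: 328 + 1096 + 169 = 1593 days.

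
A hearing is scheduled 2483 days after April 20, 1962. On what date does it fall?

February 5, 1969

Count 2483 days after April 20, 1962:
Day-of-year of April 20, 1962: 110.
Day-of-year of February 5, 1969: 36.
1962 has 365 days, so 365 − 110 = 255 days remain in 1962.
Full years: 1963: 365; 1964: 366; 1965: 365; 1966: 365; 1967: 365; 1968: 366. Sum = 2192.
Total: 255 + 2192 + 36 = 2483 days.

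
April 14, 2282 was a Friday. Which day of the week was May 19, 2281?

Count forward from the earlier date (May 19, 2281) to the later (April 14, 2282):
May 2281: 31 − 19 = 12 days remain.
Then 10 full months totalling 304 days.
April 1–14, 2282: 14 days.
Total: 12 + 304 + 14 = 330 days.
330 mod 7 = 1, so 1 day before Friday is Thursday.

Thursday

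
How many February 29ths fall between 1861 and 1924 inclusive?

Years divisible by 4: 1864, 1868, …, 1924 — 16 in all.
Of these, 1900 is divisible by 100 but not 400, so not leap.
Leap years: 16 − 1 = 15.

15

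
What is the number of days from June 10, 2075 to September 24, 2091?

Day-of-year of June 10, 2075: 161.
Day-of-year of September 24, 2091: 267.
2075 has 365 days, so 365 − 161 = 204 days remain in 2075.
Full years 2076–2090: 11 common + 4 leap = 11×365 + 4×366 = 5479 days.
Total: 204 + 5479 + 267 = 5950 days.

5950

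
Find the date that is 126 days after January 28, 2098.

June 3, 2098

Count 126 days after January 28, 2098:
January 2098: 31 − 28 = 3 days remain.
Then February 2098 (28), March (31), April (30), May (31): 28 + 31 + 30 + 31 = 120 days.
June 1–3, 2098: 3 days.
Total: 3 + 120 + 3 = 126 days.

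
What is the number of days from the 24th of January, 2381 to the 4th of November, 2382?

January 2381: 31 − 24 = 7 days remain.
Then 21 full months totalling 638 days.
November 1–4, 2382: 4 days.
Total: 7 + 638 + 4 = 649 days.

649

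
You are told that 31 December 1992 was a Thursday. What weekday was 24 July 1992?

Count forward from the earlier date (July 24, 1992) to the later (December 31, 1992):
July 1992: 31 − 24 = 7 days remain.
Then August (31), September (30), October (31), November (30): 31 + 30 + 31 + 30 = 122 days.
December 1–31, 1992: 31 days.
Total: 7 + 122 + 31 = 160 days.
160 mod 7 = 6, so 6 days before Thursday is Friday.

Friday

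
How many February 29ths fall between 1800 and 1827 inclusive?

6

Years divisible by 4 in [1800, 1827]: 1800, 1804, 1808, 1812, 1816, 1820, 1824.
Of these, 1800 is divisible by 100 but not 400, so not leap.
Leap years: 7 − 1 = 6.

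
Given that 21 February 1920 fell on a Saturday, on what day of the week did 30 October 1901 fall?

Count forward from the earlier date (October 30, 1901) to the later (February 21, 1920):
Day-of-year of October 30, 1901: 303.
Day-of-year of February 21, 1920: 52.
1901 has 365 days, so 365 − 303 = 62 days remain in 1901.
Full years 1902–1919: 14 common + 4 leap = 14×365 + 4×366 = 6574 days.
Total: 62 + 6574 + 52 = 6688 days.
6688 mod 7 = 3, so 3 days before Saturday is Wednesday.

Wednesday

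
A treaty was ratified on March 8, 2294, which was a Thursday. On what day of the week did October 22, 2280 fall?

Count forward from the earlier date (October 22, 2280) to the later (March 8, 2294):
Day-of-year of October 22, 2280: 296.
Day-of-year of March 8, 2294: 67.
2280 has 366 days, so 366 − 296 = 70 days remain in 2280.
Full years 2281–2293: 10 common + 3 leap = 10×365 + 3×366 = 4748 days.
Total: 70 + 4748 + 67 = 4885 days.
4885 mod 7 = 6, so 6 days before Thursday is Friday.

Friday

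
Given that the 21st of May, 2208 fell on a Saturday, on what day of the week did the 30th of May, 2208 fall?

Monday

Within May 2208: 30 − 21 = 9 days.
9 mod 7 = 2, so 2 days after Saturday is Monday.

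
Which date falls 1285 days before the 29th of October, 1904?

the 23rd of April, 1901

Count 1285 days before October 29, 1904:
Day-of-year of April 23, 1901: 113.
Day-of-year of October 29, 1904: 303.
1901 has 365 days, so 365 − 113 = 252 days remain in 1901.
Full years: 1902: 365; 1903: 365. Sum = 730.
Total: 252 + 730 + 303 = 1285 days.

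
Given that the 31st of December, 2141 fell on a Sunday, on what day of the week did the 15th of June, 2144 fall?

Monday

Day-of-year of December 31, 2141: 365.
Day-of-year of June 15, 2144: 167.
2141 has 365 days, so 365 − 365 = 0 days remain in 2141.
Full years: 2142: 365; 2143: 365. Sum = 730.
Total: 0 + 730 + 167 = 897 days.
897 mod 7 = 1, so 1 day after Sunday is Monday.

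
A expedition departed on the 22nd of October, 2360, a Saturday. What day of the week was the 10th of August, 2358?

Count forward from the earlier date (August 10, 2358) to the later (October 22, 2360):
August 10, 2358 → August 10, 2359: 365 days.
August 10, 2359 → August 10, 2360: 366 days (2360 is a leap year).
August 2360: 31 − 10 = 21 days remain.
Then September (30): 30 days.
October 1–22, 2360: 22 days.
Residual: 73 days.
Total: 804 days.
804 mod 7 = 6, so 6 days before Saturday is Sunday.

Sunday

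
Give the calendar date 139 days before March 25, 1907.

November 6, 1906

Count 139 days before March 25, 1907:
Day-of-year of November 6, 1906: 310.
Day-of-year of March 25, 1907: 84.
1906 has 365 days, so 365 − 310 = 55 days remain in 1906.
Total: 55 + 84 = 139 days.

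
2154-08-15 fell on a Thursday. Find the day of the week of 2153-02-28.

Count forward from the earlier date (February 28, 2153) to the later (August 15, 2154):
Day-of-year of February 28, 2153: 59.
Day-of-year of August 15, 2154: 227.
2153 has 365 days, so 365 − 59 = 306 days remain in 2153.
Total: 306 + 227 = 533 days.
533 mod 7 = 1, so 1 day before Thursday is Wednesday.

Wednesday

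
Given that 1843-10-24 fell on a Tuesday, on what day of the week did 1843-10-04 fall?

Wednesday

Count forward from the earlier date (October 4, 1843) to the later (October 24, 1843):
Within October 1843: 24 − 4 = 20 days.
20 mod 7 = 6, so 6 days before Tuesday is Wednesday.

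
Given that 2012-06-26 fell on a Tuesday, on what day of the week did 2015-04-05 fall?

Day-of-year of June 26, 2012: 178.
Day-of-year of April 5, 2015: 95.
2012 has 366 days, so 366 − 178 = 188 days remain in 2012.
Full years: 2013: 365; 2014: 365. Sum = 730.
Total: 188 + 730 + 95 = 1013 days.
1013 mod 7 = 5, so 5 days after Tuesday is Sunday.

Sunday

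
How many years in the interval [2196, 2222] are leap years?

6

Years divisible by 4 in [2196, 2222]: 2196, 2200, 2204, 2208, 2212, 2216, 2220.
Of these, 2200 is divisible by 100 but not 400, so not leap.
Leap years: 7 − 1 = 6.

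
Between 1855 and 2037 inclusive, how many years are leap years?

45

Years divisible by 4: 1856, 1860, …, 2036 — 46 in all.
Of these, 1900 is divisible by 100 but not 400, so not leap.
2000 is divisible by 400, so still leap.
Leap years: 46 − 1 = 45.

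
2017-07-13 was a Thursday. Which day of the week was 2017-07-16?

Sunday

Within July 2017: 16 − 13 = 3 days.
3 mod 7 = 3, so 3 days after Thursday is Sunday.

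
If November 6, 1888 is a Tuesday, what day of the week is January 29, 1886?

Friday

Count forward from the earlier date (January 29, 1886) to the later (November 6, 1888):
Day-of-year of January 29, 1886: 29.
Day-of-year of November 6, 1888: 311.
1886 has 365 days, so 365 − 29 = 336 days remain in 1886.
Full years: 1887: 365. Sum = 365.
Total: 336 + 365 + 311 = 1012 days.
1012 mod 7 = 4, so 4 days before Tuesday is Friday.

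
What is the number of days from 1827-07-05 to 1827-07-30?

25

Within July 1827: 30 − 5 = 25 days.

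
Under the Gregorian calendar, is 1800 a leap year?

No

1800 is not a leap year (divisible by 100 but not 400).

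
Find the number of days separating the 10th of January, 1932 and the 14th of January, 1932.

4

Within January 1932: 14 − 10 = 4 days.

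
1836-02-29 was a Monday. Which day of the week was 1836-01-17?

Sunday

Count forward from the earlier date (January 17, 1836) to the later (February 29, 1836):
January 1836: 31 − 17 = 14 days remain.
February 1–29, 1836: 29 days (1836 is a leap year).
Total: 14 + 29 = 43 days.
43 mod 7 = 1, so 1 day before Monday is Sunday.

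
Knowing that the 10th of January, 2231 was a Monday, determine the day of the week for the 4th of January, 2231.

Tuesday

Count forward from the earlier date (January 4, 2231) to the later (January 10, 2231):
Within January 2231: 10 − 4 = 6 days.
6 mod 7 = 6, so 6 days before Monday is Tuesday.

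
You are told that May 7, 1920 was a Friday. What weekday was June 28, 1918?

Count forward from the earlier date (June 28, 1918) to the later (May 7, 1920):
June 1918: 30 − 28 = 2 days remain.
Then 22 full months totalling 670 days.
May 1–7, 1920: 7 days.
Total: 2 + 670 + 7 = 679 days.
679 is a multiple of 7, so June 28, 1918 falls on the same weekday: Friday.

Friday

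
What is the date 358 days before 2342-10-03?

2341-10-10

Count 358 days before October 3, 2342:
Day-of-year of October 10, 2341: 283.
Day-of-year of October 3, 2342: 276.
2341 has 365 days, so 365 − 283 = 82 days remain in 2341.
Total: 82 + 276 = 358 days.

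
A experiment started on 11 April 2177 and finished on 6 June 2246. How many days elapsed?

25257

Day-of-year of April 11, 2177: 101.
Day-of-year of June 6, 2246: 157.
2177 has 365 days, so 365 − 101 = 264 days remain in 2177.
Full years 2178–2245: 52 common + 16 leap = 52×365 + 16×366 = 24836 days.
Total: 264 + 24836 + 157 = 25257 days.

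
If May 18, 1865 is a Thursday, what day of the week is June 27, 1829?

Saturday

Count forward from the earlier date (June 27, 1829) to the later (May 18, 1865):
Day-of-year of June 27, 1829: 178.
Day-of-year of May 18, 1865: 138.
1829 has 365 days, so 365 − 178 = 187 days remain in 1829.
Full years 1830–1864: 26 common + 9 leap = 26×365 + 9×366 = 12784 days.
Total: 187 + 12784 + 138 = 13109 days.
13109 mod 7 = 5, so 5 days before Thursday is Saturday.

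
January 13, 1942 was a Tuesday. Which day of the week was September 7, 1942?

January 1942: 31 − 13 = 18 days remain.
Then February 1942 (28), March (31), April (30), May (31), June (30), July (31), August (31): 28 + 31 + 30 + 31 + 30 + 31 + 31 = 212 days.
September 1–7, 1942: 7 days.
Total: 18 + 212 + 7 = 237 days.
237 mod 7 = 6, so 6 days after Tuesday is Monday.

Monday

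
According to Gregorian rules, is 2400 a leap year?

2400 is a leap year (divisible by 400).

Yes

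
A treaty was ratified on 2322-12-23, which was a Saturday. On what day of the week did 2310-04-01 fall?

Count forward from the earlier date (April 1, 2310) to the later (December 23, 2322):
Day-of-year of April 1, 2310: 91.
Day-of-year of December 23, 2322: 357.
2310 has 365 days, so 365 − 91 = 274 days remain in 2310.
Full years 2311–2321: 8 common + 3 leap = 8×365 + 3×366 = 4018 days.
Total: 274 + 4018 + 357 = 4649 days.
4649 mod 7 = 1, so 1 day before Saturday is Friday.

Friday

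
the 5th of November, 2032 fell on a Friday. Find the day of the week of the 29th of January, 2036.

Day-of-year of November 5, 2032: 310.
Day-of-year of January 29, 2036: 29.
2032 has 366 days, so 366 − 310 = 56 days remain in 2032.
Full years: 2033: 365; 2034: 365; 2035: 365. Sum = 1095.
Total: 56 + 1095 + 29 = 1180 days.
1180 mod 7 = 4, so 4 days after Friday is Tuesday.

Tuesday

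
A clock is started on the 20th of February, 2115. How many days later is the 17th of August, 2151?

13327

From February 20, 2115 to February 20, 2151: 36 years, of which 9 contain a Feb 29 — 27×365 + 9×366 = 13149 days.
February 2151: 28 − 20 = 8 days remain (2151 is not a leap year, so February has 28 days).
Then March (31), April (30), May (31), June (30), July (31): 31 + 30 + 31 + 30 + 31 = 153 days.
August 1–17, 2151: 17 days.
Residual: 178 days.
Total: 13327 days.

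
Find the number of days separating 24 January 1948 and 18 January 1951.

January 24, 1948 → January 24, 1949: 366 days (1948 is a leap year).
January 24, 1949 → January 24, 1950: 365 days.
January 1950: 31 − 24 = 7 days remain.
Then 11 full months totalling 334 days.
January 1–18, 1951: 18 days.
Residual: 359 days.
Total: 1090 days.

1090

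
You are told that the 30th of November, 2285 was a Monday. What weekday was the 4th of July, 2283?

Wednesday

Count forward from the earlier date (July 4, 2283) to the later (November 30, 2285):
Day-of-year of July 4, 2283: 185.
Day-of-year of November 30, 2285: 334.
2283 has 365 days, so 365 − 185 = 180 days remain in 2283.
Full years: 2284: 366. Sum = 366.
Total: 180 + 366 + 334 = 880 days.
880 mod 7 = 5, so 5 days before Monday is Wednesday.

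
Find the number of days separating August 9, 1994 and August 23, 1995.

August 9, 1994 → August 9, 1995: 365 days.
Within August 1995: 23 − 9 = 14 days.
Total: 379 days.

379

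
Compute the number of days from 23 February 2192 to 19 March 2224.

Day-of-year of February 23, 2192: 54.
Day-of-year of March 19, 2224: 79.
2192 has 366 days, so 366 − 54 = 312 days remain in 2192.
Full years 2193–2223: 25 common + 6 leap = 25×365 + 6×366 = 11321 days.
Total: 312 + 11321 + 79 = 11712 days.

11712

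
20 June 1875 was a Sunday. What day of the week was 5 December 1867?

Count forward from the earlier date (December 5, 1867) to the later (June 20, 1875):
From December 5, 1867 to December 5, 1874: 7 years, of which 2 contain a Feb 29 — 5×365 + 2×366 = 2557 days.
December 1874: 31 − 5 = 26 days remain.
Then January (31), February 1875 (28), March (31), April (30), May (31): 31 + 28 + 31 + 30 + 31 = 151 days.
June 1–20, 1875: 20 days.
Residual: 197 days.
Total: 2754 days.
2754 mod 7 = 3, so 3 days before Sunday is Thursday.

Thursday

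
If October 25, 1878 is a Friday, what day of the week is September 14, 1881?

October 25, 1878 → October 25, 1879: 365 days.
October 25, 1879 → October 25, 1880: 366 days (1880 is a leap year).
October 1880: 31 − 25 = 6 days remain.
Then 10 full months totalling 304 days.
September 1–14, 1881: 14 days.
Residual: 324 days.
Total: 1055 days.
1055 mod 7 = 5, so 5 days after Friday is Wednesday.

Wednesday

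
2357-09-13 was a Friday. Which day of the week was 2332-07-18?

Monday

Count forward from the earlier date (July 18, 2332) to the later (September 13, 2357):
Day-of-year of July 18, 2332: 200.
Day-of-year of September 13, 2357: 256.
2332 has 366 days, so 366 − 200 = 166 days remain in 2332.
Full years 2333–2356: 18 common + 6 leap = 18×365 + 6×366 = 8766 days.
Total: 166 + 8766 + 256 = 9188 days.
9188 mod 7 = 4, so 4 days before Friday is Monday.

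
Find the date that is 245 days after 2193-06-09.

2194-02-09

Count 245 days after June 9, 2193:
June 2193: 30 − 9 = 21 days remain.
Then July (31), August (31), September (30), October (31), November (30), December (31), January (31): 31 + 31 + 30 + 31 + 30 + 31 + 31 = 215 days.
February 1–9, 2194: 9 days (2194 is not a leap year).
Total: 21 + 215 + 9 = 245 days.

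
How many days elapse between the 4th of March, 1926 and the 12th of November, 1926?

253

March 1926: 31 − 4 = 27 days remain.
Then April (30), May (31), June (30), July (31), August (31), September (30), October (31): 30 + 31 + 30 + 31 + 31 + 30 + 31 = 214 days.
November 1–12, 1926: 12 days.
Total: 27 + 214 + 12 = 253 days.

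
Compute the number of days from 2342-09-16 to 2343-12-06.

Day-of-year of September 16, 2342: 259.
Day-of-year of December 6, 2343: 340.
2342 has 365 days, so 365 − 259 = 106 days remain in 2342.
Total: 106 + 340 = 446 days.

446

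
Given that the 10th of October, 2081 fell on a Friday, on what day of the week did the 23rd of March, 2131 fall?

Friday

From October 10, 2081 to October 10, 2130: 49 years, of which 11 contain a Feb 29 — 38×365 + 11×366 = 17896 days.
(2100 is not a leap year (divisible by 100 but not 400).)
October 2130: 31 − 10 = 21 days remain.
Then November (30), December (31), January (31), February 2131 (28): 30 + 31 + 31 + 28 = 120 days.
March 1–23, 2131: 23 days.
Residual: 164 days.
Total: 18060 days.
18060 is a multiple of 7, so the 23rd of March, 2131 falls on the same weekday: Friday.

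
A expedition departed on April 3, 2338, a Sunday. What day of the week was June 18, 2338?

Saturday

April 2338: 30 − 3 = 27 days remain.
Then May (31): 31 days.
June 1–18, 2338: 18 days.
Total: 27 + 31 + 18 = 76 days.
76 mod 7 = 6, so 6 days after Sunday is Saturday.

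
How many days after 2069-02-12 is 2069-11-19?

February 2069: 28 − 12 = 16 days remain (2069 is not a leap year, so February has 28 days).
Then March (31), April (30), May (31), June (30), July (31), August (31), September (30), October (31): 31 + 30 + 31 + 30 + 31 + 31 + 30 + 31 = 245 days.
November 1–19, 2069: 19 days.
Total: 16 + 245 + 19 = 280 days.

280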